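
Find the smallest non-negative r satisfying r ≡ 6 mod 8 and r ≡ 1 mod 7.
M = 8 × 7 = 56. M₁ = 7, y₁ ≡ 7 mod 8. M₂ = 8, y₂ ≡ 1 mod 7. r = 6×7×7 + 1×8×1 ≡ 22 mod 56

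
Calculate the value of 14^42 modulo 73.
By repeated squaring mod 73: 14^{1}≡14, 14^{2}≡50, 14^{4}≡18, 14^{8}≡32, 14^{16}≡2, 14^{32}≡4. Then 14^{42} = 14^{32+8+2} ≡ 4 × 32 × 50 ≡ 49 mod 73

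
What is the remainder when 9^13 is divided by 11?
Using Fermat: 9^{10} ≡ 1 (mod 11). 13 ≡ 3 (mod 10). So 9^{13} ≡ 9^{3} ≡ 3 (mod 11)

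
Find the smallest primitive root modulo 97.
g = 5. For each prime q|96: 5^{48}≡96, 5^{32}≡35, none ≡ 1, so ord_97(5) = 96 and 5 is a primitive root.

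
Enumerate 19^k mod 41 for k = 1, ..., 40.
19^1, 19^2, ..., 19^{40} mod 41: [19, 33, 12, 23, 27, 21, 30, 37, 6, 32, 34, 31, 15, 39, 3, 16, 17, 36, 28, 40, 22, 8, 29, 18, 14, 20, 11, 4, 35, 9, 7, 10, 26, 2, 38, 25, 24, 5, 13, 1]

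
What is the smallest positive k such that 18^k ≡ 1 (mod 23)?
Powers of 18 mod 23: 18^1≡18, 18^2≡2, 18^3≡13, 18^4≡4, 18^5≡3, 18^6≡8, 18^7≡6, 18^8≡16, 18^9≡12, 18^10≡9, 18^11≡1. So the order of 18 is 11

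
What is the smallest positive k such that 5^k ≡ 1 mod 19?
Powers of 5 mod 19: 5^1≡5, 5^2≡6, 5^3≡11, 5^4≡17, 5^5≡9, 5^6≡7, 5^7≡16, 5^8≡4, 5^9≡1. ord_19(5) = 9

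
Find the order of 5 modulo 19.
Powers of 5 mod 19: 5^1≡5, 5^2≡6, 5^3≡11, 5^4≡17, 5^5≡9, 5^6≡7, 5^7≡16, 5^8≡4, 5^9≡1. So the order of 5 is 9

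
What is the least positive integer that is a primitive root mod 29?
g = 2. For each prime q|28: 2^{14}≡28, 2^{4}≡16, none ≡ 1, so ord_29(2) = 28 and 2 is a primitive root.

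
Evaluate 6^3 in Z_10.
6^{3} = 216 ≡ 6 mod 10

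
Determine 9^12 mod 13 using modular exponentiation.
Using Fermat: 9^{12} ≡ 1 mod 13. 12 ≡ 0 mod 12. So 9^{12} ≡ 9^{0} ≡ 1 mod 13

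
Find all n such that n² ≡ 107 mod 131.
The square roots of 107 mod 131 are 99 and 32. Verify: 99² = 9801 ≡ 107 mod 131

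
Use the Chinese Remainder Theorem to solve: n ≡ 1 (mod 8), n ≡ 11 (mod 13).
M = 8 × 13 = 104. M₁ = 13, y₁ ≡ 5 (mod 8). M₂ = 8, y₂ ≡ 5 (mod 13). n = 1×13×5 + 11×8×5 ≡ 89 (mod 104)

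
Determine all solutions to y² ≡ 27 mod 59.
The square roots of 27 mod 59 are 26 and 33. Verify: 26² = 676 ≡ 27 mod 59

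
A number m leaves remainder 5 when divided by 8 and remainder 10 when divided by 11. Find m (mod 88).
M = 8 × 11 = 88. M₁ = 11, y₁ ≡ 3 (mod 8). M₂ = 8, y₂ ≡ 7 (mod 11). m = 5×11×3 + 10×8×7 ≡ 21 (mod 88)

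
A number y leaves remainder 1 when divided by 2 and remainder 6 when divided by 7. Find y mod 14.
M = 2 × 7 = 14. M₁ = 7, y₁ ≡ 1 mod 2. M₂ = 2, y₂ ≡ 4 mod 7. y = 1×7×1 + 6×2×4 ≡ 13 mod 14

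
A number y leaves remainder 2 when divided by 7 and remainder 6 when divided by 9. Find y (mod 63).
M = 7 × 9 = 63. M₁ = 9, y₁ ≡ 4 (mod 7). M₂ = 7, y₂ ≡ 4 (mod 9). y = 2×9×4 + 6×7×4 ≡ 51 (mod 63)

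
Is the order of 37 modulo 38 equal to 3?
Powers of 37 mod 38: 37^1≡37, 37^2≡1. Already 37^2≡1, so the order is 2 < 3. No, the actual order is 2.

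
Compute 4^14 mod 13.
Using Fermat: 4^{12} ≡ 1 mod 13. 14 ≡ 2 mod 12. So 4^{14} ≡ 4^{2} ≡ 3 mod 13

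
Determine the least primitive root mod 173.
g = 2. Powers: [2, 4, 8, 16, 32, 64, ...] generates all 172 non-zero residues.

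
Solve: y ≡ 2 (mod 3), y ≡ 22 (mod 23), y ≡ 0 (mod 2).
M = 3 × 23 × 2 = 138. M₁ = 46, y₁ ≡ 1 (mod 3). M₂ = 6, y₂ ≡ 4 (mod 23). M₃ = 69, y₃ ≡ 1 (mod 2). y = 2×46×1 + 22×6×4 + 0×69×1 ≡ 68 (mod 138)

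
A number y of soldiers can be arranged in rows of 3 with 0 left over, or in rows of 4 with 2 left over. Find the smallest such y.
M = 3 × 4 = 12. M₁ = 4, y₁ ≡ 1 mod 3. M₂ = 3, y₂ ≡ 3 mod 4. y = 0×4×1 + 2×3×3 ≡ 6 mod 12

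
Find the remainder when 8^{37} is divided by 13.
By Fermat: 8^{12} ≡ 1 (mod 13). 37 = 3×12 + 1. So 8^{37} ≡ 8^{1} ≡ 8 (mod 13)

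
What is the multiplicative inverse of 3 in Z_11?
Since 11 is prime, by Fermat 3^(-1) ≡ 3^{9} ≡ 4 mod 11. Verify: 3 × 4 = 12 ≡ 1 mod 11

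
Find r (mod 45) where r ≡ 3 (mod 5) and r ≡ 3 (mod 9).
M = 5 × 9 = 45. M₁ = 9, y₁ ≡ 4 (mod 5). M₂ = 5, y₂ ≡ 2 (mod 9). r = 3×9×4 + 3×5×2 ≡ 3 (mod 45)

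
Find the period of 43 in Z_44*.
Powers of 43 mod 44: 43^1≡43, 43^2≡1. ord_44(43) = 2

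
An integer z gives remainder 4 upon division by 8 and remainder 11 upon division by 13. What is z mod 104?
M = 8 × 13 = 104. M₁ = 13, y₁ ≡ 5 mod 8. M₂ = 8, y₂ ≡ 5 mod 13. z = 4×13×5 + 11×8×5 ≡ 76 mod 104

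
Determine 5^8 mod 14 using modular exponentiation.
By repeated squaring (mod 14): 5^{1}≡5, 5^{2}≡11, 5^{4}≡9, 5^{8}≡11. So 5^{8} ≡ 11 (mod 14)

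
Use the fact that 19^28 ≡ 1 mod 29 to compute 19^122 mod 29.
By Fermat: 19^{28} ≡ 1 mod 29. 122 = 4×28 + 10. So 19^{122} ≡ 19^{10} ≡ 6 mod 29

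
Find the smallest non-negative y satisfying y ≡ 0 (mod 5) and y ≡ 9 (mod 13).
M = 5 × 13 = 65. M₁ = 13, y₁ ≡ 2 (mod 5). M₂ = 5, y₂ ≡ 8 (mod 13). y = 0×13×2 + 9×5×8 ≡ 35 (mod 65)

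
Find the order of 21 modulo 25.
Powers of 21 mod 25: 21^1≡21, 21^2≡16, 21^3≡11, 21^4≡6, 21^5≡1. Order = 5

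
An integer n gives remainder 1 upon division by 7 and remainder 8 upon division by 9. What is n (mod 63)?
M = 7 × 9 = 63. M₁ = 9, y₁ ≡ 4 (mod 7). M₂ = 7, y₂ ≡ 4 (mod 9). n = 1×9×4 + 8×7×4 ≡ 8 (mod 63)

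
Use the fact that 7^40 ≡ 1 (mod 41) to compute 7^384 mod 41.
By Fermat: 7^{40} ≡ 1 (mod 41). 384 ≡ 24 (mod 40). So 7^{384} ≡ 7^{24} ≡ 18 (mod 41)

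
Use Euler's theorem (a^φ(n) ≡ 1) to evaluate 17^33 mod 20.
By Euler: 17^{8} ≡ 1 (mod 20) since gcd(17, 20) = 1. 33 = 4×8 + 1. So 17^{33} ≡ 17^{1} ≡ 17 (mod 20)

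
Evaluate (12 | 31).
(12/31) = 12^{15} mod 31 = -1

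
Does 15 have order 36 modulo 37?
ord_37(15) divides 36. For each prime q|36: 15^{18}≡36, 15^{12}≡26, none ≡ 1. So 15 has order 36 and is a primitive root mod 37.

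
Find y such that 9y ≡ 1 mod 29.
Since 29 is prime, by Fermat 9^(-1) ≡ 9^{27} ≡ 13 mod 29. Verify: 9 × 13 = 117 ≡ 1 mod 29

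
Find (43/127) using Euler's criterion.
(43/127) = 43^{63} mod 127 = -1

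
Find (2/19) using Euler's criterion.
(2/19) = 2^{9} mod 19 = -1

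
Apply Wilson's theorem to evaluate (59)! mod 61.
(60)! = (59)! × (60) ≡ -1 (mod 61). So (59)! ≡ -1 × (60)^(-1) ≡ (-1)×(-1) = 1 (mod 61)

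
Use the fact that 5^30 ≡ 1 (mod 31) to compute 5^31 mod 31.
By Fermat: 5^{30} ≡ 1 (mod 31). So 5^{31} = 5^{30} · 5^{1} ≡ 5^{1} ≡ 5 (mod 31)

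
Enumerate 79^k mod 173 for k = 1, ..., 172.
79^1, 79^2, ..., 79^{172} mod 173: [79, 13, 162, 169, 30, 121, 44, 16, 53, 35, 170, 109, 134, 33, 12, 83, 156, 41, 125, 14, 68, 9, 19, 117, 74, 137, 97, 51, 50, 144, 131, 142, 146, 116, 168, 124, 108, 55, 20, 23, 87, 126, 93, 81, 171, 15, 147, 22, 8, 113, 104, 85, 141, 67, 103, 6, 128, 78, 107, 149, 7, 34, 91, 96, 145, 37, 155, 135, 112, 25, 72, 152, 71, 73, 58, 84, 62, 54, 114, 10, 98, 130, 63, 133, 127, 172, 94, 160, 11, 4, 143, 52, 129, 157, 120, 138, 3, 64, 39, 140, 161, 90, 17, 132, 48, 159, 105, 164, 154, 56, 99, 36, 76, 122, 123, 29, 42, 31, 27, 57, 5, 49, 65, 118, 153, 150, 86, 47, 80, 92, 2, 158, 26, 151, 165, 60, 69, 88, 32, 106, 70, 167, 45, 95, 66, 24, 166, 139, 82, 77, 28, 136, 18, 38, 61, 148, 101, 21, 102, 100, 115, 89, 111, 119, 59, 163, 75, 43, 110, 40, 46, 1]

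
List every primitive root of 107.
There are φ(106) = 52 primitive roots mod 107: {2, 5, 6, 7, 8, 15, 17, 18, 20, 21, 22, 24, 26, 28, 31, 32, 38, 43, 45, 46, 50, 51, 54, 55, 58, 59, 60, 63, 65, 66, 67, 68, 70, 71, 72, 73, 74, 77, 78, 80, 82, 84, 88, 91, 93, 94, 95, 96, 97, 98, 103, 104}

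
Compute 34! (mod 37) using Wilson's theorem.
(36)! = (34)! × (35) × (36) ≡ -1 (mod 37). So (34)! ≡ -1 × [(36)(35)]^(-1) ≡ 18 (mod 37)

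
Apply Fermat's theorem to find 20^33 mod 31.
By Fermat: 20^{30} ≡ 1 mod 31. So 20^{33} = 20^{30} · 20^{3} ≡ 20^{3} ≡ 2 mod 31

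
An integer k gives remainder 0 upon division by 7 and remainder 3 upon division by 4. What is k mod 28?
M = 7 × 4 = 28. M₁ = 4, y₁ ≡ 2 mod 7. M₂ = 7, y₂ ≡ 3 mod 4. k = 0×4×2 + 3×7×3 ≡ 7 mod 28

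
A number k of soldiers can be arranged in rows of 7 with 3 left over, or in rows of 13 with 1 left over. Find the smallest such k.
M = 7 × 13 = 91. M₁ = 13, y₁ ≡ 6 mod 7. M₂ = 7, y₂ ≡ 2 mod 13. k = 3×13×6 + 1×7×2 ≡ 66 mod 91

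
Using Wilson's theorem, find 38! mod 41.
(40)! = (38)! × (39) × (40) ≡ -1 (mod 41). So (38)! ≡ -1 × [(40)(39)]^(-1) ≡ 20 (mod 41)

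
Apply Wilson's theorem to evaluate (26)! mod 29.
(28)! = (26)! × (27) × (28) ≡ -1 (mod 29). So (26)! ≡ -1 × [(28)(27)]^(-1) ≡ 14 (mod 29)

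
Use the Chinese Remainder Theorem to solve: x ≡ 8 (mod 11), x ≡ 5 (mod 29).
M = 11 × 29 = 319. M₁ = 29, y₁ ≡ 8 (mod 11). M₂ = 11, y₂ ≡ 8 (mod 29). x = 8×29×8 + 5×11×8 ≡ 63 (mod 319)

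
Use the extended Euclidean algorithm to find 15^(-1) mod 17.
Extended GCD: 15(8) + 17(-7) = 1. So 15^(-1) ≡ 8 (mod 17). Verify: 15 × 8 = 120 ≡ 1 (mod 17)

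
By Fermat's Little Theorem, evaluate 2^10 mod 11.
By Fermat's Little Theorem, 2^{10} ≡ 1 mod 11 since 11 is prime and gcd(2, 11) = 1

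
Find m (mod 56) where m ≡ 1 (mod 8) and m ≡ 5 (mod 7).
M = 8 × 7 = 56. M₁ = 7, y₁ ≡ 7 (mod 8). M₂ = 8, y₂ ≡ 1 (mod 7). m = 1×7×7 + 5×8×1 ≡ 33 (mod 56)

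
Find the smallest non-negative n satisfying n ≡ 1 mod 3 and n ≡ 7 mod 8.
M = 3 × 8 = 24. M₁ = 8, y₁ ≡ 2 mod 3. M₂ = 3, y₂ ≡ 3 mod 8. n = 1×8×2 + 7×3×3 ≡ 7 mod 24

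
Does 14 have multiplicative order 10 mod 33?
Powers of 14 mod 33: 14^1≡14, 14^2≡31, 14^3≡5, 14^4≡4, 14^5≡23, 14^6≡25, 14^7≡20, 14^8≡16, 14^9≡26, 14^10≡1. First k with 14^k≡1 is k=10. Yes, ord_33(14) = 10.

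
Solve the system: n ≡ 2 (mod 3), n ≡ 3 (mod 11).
M = 3 × 11 = 33. M₁ = 11, y₁ ≡ 2 (mod 3). M₂ = 3, y₂ ≡ 4 (mod 11). n = 2×11×2 + 3×3×4 ≡ 14 (mod 33)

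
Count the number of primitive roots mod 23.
Number of primitive roots mod 23 = φ(p-1) = φ(22) = 10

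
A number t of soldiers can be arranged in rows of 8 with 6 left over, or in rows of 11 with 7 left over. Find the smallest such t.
M = 8 × 11 = 88. M₁ = 11, y₁ ≡ 3 (mod 8). M₂ = 8, y₂ ≡ 7 (mod 11). t = 6×11×3 + 7×8×7 ≡ 62 (mod 88)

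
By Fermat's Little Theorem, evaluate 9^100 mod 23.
By Fermat: 9^{22} ≡ 1 mod 23. 100 = 4×22 + 12. So 9^{100} ≡ 9^{12} ≡ 9 mod 23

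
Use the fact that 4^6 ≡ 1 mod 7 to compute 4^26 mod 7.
By Fermat: 4^{6} ≡ 1 mod 7. 26 = 4×6 + 2. So 4^{26} ≡ 4^{2} ≡ 2 mod 7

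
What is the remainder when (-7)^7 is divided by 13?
By repeated squaring (mod 13): (-7)^{1}≡6, (-7)^{2}≡10, (-7)^{4}≡9. Then (-7)^{7} = (-7)^{4+2+1} ≡ 9 × 10 × 6 ≡ 7 (mod 13)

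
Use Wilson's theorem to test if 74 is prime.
(73)! mod 74 = 0. Since 0 ≢ -1 (mod 74), 74 is not prime.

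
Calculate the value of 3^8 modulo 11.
By repeated squaring mod 11: 3^{1}≡3, 3^{2}≡9, 3^{4}≡4, 3^{8}≡5. So 3^{8} ≡ 5 mod 11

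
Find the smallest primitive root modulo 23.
g = 5. For each prime q|22: 5^{11}≡22, 5^{2}≡2, none ≡ 1, so ord_23(5) = 22 and 5 is a primitive root.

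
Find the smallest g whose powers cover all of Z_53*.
g = 2. Powers: [2, 4, 8, 16, 32, 11, 22, ...] generates all 52 non-zero residues.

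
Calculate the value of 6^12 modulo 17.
By repeated squaring (mod 17): 6^{1}≡6, 6^{2}≡2, 6^{4}≡4, 6^{8}≡16. Then 6^{12} = 6^{8+4} ≡ 16 × 4 ≡ 13 (mod 17)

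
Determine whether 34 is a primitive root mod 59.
ord_59(34) divides 58. For each prime q|58: 34^{29}≡58, 34^{2}≡35, none ≡ 1. So 34 has order 58 and is a primitive root mod 59.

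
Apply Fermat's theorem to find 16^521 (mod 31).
By Fermat: 16^{30} ≡ 1 (mod 31). 521 ≡ 11 (mod 30). So 16^{521} ≡ 16^{11} ≡ 16 (mod 31)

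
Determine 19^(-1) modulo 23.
Since 23 is prime, by Fermat 19^(-1) ≡ 19^{21} ≡ 17 (mod 23). Verify: 19 × 17 = 323 ≡ 1 (mod 23)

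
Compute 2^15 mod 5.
Using Fermat: 2^{4} ≡ 1 (mod 5). 15 ≡ 3 (mod 4). So 2^{15} ≡ 2^{3} ≡ 3 (mod 5)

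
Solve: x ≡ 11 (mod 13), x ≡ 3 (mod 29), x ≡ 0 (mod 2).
M = 13 × 29 × 2 = 754. M₁ = 58, y₁ ≡ 11 (mod 13). M₂ = 26, y₂ ≡ 19 (mod 29). M₃ = 377, y₃ ≡ 1 (mod 2). x = 11×58×11 + 3×26×19 + 0×377×1 ≡ 206 (mod 754)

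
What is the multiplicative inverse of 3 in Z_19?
Since 19 is prime, by Fermat 3^(-1) ≡ 3^{17} ≡ 13 (mod 19). Verify: 3 × 13 = 39 ≡ 1 (mod 19)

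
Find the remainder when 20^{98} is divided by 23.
By Fermat: 20^{22} ≡ 1 mod 23. 98 = 4×22 + 10. So 20^{98} ≡ 20^{10} ≡ 8 mod 23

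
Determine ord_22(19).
Powers of 19 mod 22: 19^1≡19, 19^2≡9, 19^3≡17, 19^4≡15, 19^5≡21, 19^6≡3, 19^7≡13, 19^8≡5, 19^9≡7, 19^10≡1. Order = 10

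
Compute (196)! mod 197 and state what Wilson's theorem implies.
(196)! mod 197 = 196. Since this equals -1 (mod 197), Wilson confirms 197 is prime.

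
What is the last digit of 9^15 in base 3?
By repeated squaring (mod 3): 9^{1}≡0, 9^{2}≡0, 9^{4}≡0, 9^{8}≡0. Then 9^{15} = 9^{8+4+2+1} ≡ 0 × 0 × 0 × 0 ≡ 0 (mod 3)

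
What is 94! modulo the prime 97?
(96)! = (94)! × (95) × (96) ≡ -1 mod 97. So (94)! ≡ -1 × [(96)(95)]^(-1) ≡ 48 mod 97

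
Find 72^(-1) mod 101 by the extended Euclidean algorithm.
Extended GCD: 72(-7) + 101(5) = 1. So 72^(-1) ≡ -7 ≡ 94 mod 101. Verify: 72 × 94 = 6768 ≡ 1 mod 101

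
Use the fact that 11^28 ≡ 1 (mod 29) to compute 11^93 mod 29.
By Fermat: 11^{28} ≡ 1 (mod 29). 93 = 3×28 + 9. So 11^{93} ≡ 11^{9} ≡ 2 (mod 29)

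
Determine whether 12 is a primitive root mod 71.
12^{35} ≡ 1 (mod 71) and 35 < 70, so ord_71(12) = 35 ≠ 70 and 12 is not a primitive root.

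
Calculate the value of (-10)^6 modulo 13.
By repeated squaring (mod 13): (-10)^{1}≡3, (-10)^{2}≡9, (-10)^{4}≡3. Then (-10)^{6} = (-10)^{4+2} ≡ 3 × 9 ≡ 1 (mod 13)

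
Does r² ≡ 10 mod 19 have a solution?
By Euler's criterion: 10^{9} ≡ 18 mod 19. Since this equals -1 (≡ 18), 10 is not a QR.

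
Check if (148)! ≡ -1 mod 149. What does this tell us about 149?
(148)! mod 149 = 148. Since this equals -1 mod 149, Wilson confirms 149 is prime.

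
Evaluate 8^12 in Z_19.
By repeated squaring mod 19: 8^{1}≡8, 8^{2}≡7, 8^{4}≡11, 8^{8}≡7. Then 8^{12} = 8^{8+4} ≡ 7 × 11 ≡ 1 mod 19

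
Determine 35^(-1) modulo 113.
Since 113 is prime, by Fermat 35^(-1) ≡ 35^{111} ≡ 42 (mod 113). Verify: 35 × 42 = 1470 ≡ 1 (mod 113)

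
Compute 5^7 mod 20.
By repeated squaring mod 20: 5^{1}≡5, 5^{2}≡5, 5^{4}≡5. Then 5^{7} = 5^{4+2+1} ≡ 5 × 5 × 5 ≡ 5 mod 20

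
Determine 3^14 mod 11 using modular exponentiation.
Using Fermat: 3^{10} ≡ 1 mod 11. 14 ≡ 4 mod 10. So 3^{14} ≡ 3^{4} ≡ 4 mod 11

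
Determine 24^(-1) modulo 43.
Since 43 is prime, by Fermat 24^(-1) ≡ 24^{41} ≡ 9 (mod 43). Verify: 24 × 9 = 216 ≡ 1 (mod 43)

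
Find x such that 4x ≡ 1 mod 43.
Since 43 is prime, by Fermat 4^(-1) ≡ 4^{41} ≡ 11 mod 43. Verify: 4 × 11 = 44 ≡ 1 mod 43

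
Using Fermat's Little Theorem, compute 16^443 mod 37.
By Fermat: 16^{36} ≡ 1 (mod 37). 443 ≡ 11 (mod 36). So 16^{443} ≡ 16^{11} ≡ 34 (mod 37)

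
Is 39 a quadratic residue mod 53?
By Euler's criterion: 39^{26} ≡ 52 mod 53. Since this equals -1 (≡ 52), 39 is not a QR.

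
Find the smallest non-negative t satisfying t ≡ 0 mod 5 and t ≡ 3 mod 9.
M = 5 × 9 = 45. M₁ = 9, y₁ ≡ 4 mod 5. M₂ = 5, y₂ ≡ 2 mod 9. t = 0×9×4 + 3×5×2 ≡ 30 mod 45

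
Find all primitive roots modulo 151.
There are φ(150) = 40 primitive roots mod 151: {6, 7, 12, 13, 14, 15, 30, 35, 48, 51, 52, 54, 56, 61, 63, 71, 77, 82, 89, 93, 96, 102, 104, 106, 108, 109, 111, 112, 114, 115, 117, 120, 126, 129, 130, 133, 134, 140, 141, 146}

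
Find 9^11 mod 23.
By repeated squaring mod 23: 9^{1}≡9, 9^{2}≡12, 9^{4}≡6, 9^{8}≡13. Then 9^{11} = 9^{8+2+1} ≡ 13 × 12 × 9 ≡ 1 mod 23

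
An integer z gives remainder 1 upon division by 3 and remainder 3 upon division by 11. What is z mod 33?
M = 3 × 11 = 33. M₁ = 11, y₁ ≡ 2 mod 3. M₂ = 3, y₂ ≡ 4 mod 11. z = 1×11×2 + 3×3×4 ≡ 25 mod 33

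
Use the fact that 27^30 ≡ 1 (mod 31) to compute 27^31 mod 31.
By Fermat: 27^{30} ≡ 1 (mod 31). So 27^{31} = 27^{30} · 27^{1} ≡ 27^{1} ≡ 27 (mod 31)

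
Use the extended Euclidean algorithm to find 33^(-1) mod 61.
Extended GCD: 33(-24) + 61(13) = 1. So 33^(-1) ≡ -24 ≡ 37 (mod 61). Verify: 33 × 37 = 1221 ≡ 1 (mod 61)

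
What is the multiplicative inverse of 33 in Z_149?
Since 149 is prime, by Fermat 33^(-1) ≡ 33^{147} ≡ 140 mod 149. Verify: 33 × 140 = 4620 ≡ 1 mod 149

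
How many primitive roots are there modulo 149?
A prime p has φ(p-1) primitive roots; here φ(148) = 72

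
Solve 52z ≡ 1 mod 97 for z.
Since 97 is prime, by Fermat 52^(-1) ≡ 52^{95} ≡ 28 mod 97. Verify: 52 × 28 = 1456 ≡ 1 mod 97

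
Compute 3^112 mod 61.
Using Fermat: 3^{60} ≡ 1 mod 61. 112 ≡ 52 mod 60. So 3^{112} ≡ 3^{52} ≡ 9 mod 61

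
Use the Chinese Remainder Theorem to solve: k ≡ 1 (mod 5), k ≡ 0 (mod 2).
M = 5 × 2 = 10. M₁ = 2, y₁ ≡ 3 (mod 5). M₂ = 5, y₂ ≡ 1 (mod 2). k = 1×2×3 + 0×5×1 ≡ 6 (mod 10)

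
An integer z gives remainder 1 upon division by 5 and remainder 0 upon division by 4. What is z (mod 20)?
M = 5 × 4 = 20. M₁ = 4, y₁ ≡ 4 (mod 5). M₂ = 5, y₂ ≡ 1 (mod 4). z = 1×4×4 + 0×5×1 ≡ 16 (mod 20)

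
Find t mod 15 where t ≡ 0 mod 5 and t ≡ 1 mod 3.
M = 5 × 3 = 15. M₁ = 3, y₁ ≡ 2 mod 5. M₂ = 5, y₂ ≡ 2 mod 3. t = 0×3×2 + 1×5×2 ≡ 10 mod 15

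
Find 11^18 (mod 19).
Using Fermat: 11^{18} ≡ 1 (mod 19). 18 ≡ 0 (mod 18). So 11^{18} ≡ 11^{0} ≡ 1 (mod 19)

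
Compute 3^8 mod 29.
By repeated squaring (mod 29): 3^{1}≡3, 3^{2}≡9, 3^{4}≡23, 3^{8}≡7. So 3^{8} ≡ 7 (mod 29)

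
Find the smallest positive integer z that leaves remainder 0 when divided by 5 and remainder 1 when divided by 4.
M = 5 × 4 = 20. M₁ = 4, y₁ ≡ 4 (mod 5). M₂ = 5, y₂ ≡ 1 (mod 4). z = 0×4×4 + 1×5×1 ≡ 5 (mod 20)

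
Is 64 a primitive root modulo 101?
64^{50} ≡ 1 (mod 101) and 50 < 100, so ord_101(64) = 50 ≠ 100 and 64 is not a primitive root.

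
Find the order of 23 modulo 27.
Powers of 23 mod 27: 23^1≡23, 23^2≡16, 23^3≡17, 23^4≡13, 23^5≡2, 23^6≡19, 23^7≡5, 23^8≡7, 23^9≡26, 23^10≡4, 23^11≡11, 23^12≡10, 23^13≡14, 23^14≡25, 23^15≡8, 23^16≡22, 23^17≡20, 23^18≡1. ord_27(23) = 18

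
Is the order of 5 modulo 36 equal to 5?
Powers of 5 mod 36: 5^1≡5, 5^2≡25, 5^3≡17, 5^4≡13, 5^5≡29, 5^6≡1. 5^5≡29≢1, so ord ≠ 5. No, the actual order is 6.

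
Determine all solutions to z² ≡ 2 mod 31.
The square roots of 2 mod 31 are 8 and 23. Verify: 8² = 64 ≡ 2 mod 31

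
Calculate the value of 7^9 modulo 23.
By repeated squaring mod 23: 7^{1}≡7, 7^{2}≡3, 7^{4}≡9, 7^{8}≡12. Then 7^{9} = 7^{8+1} ≡ 12 × 7 ≡ 15 mod 23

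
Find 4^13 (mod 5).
Using Fermat: 4^{4} ≡ 1 (mod 5). 13 ≡ 1 (mod 4). So 4^{13} ≡ 4^{1} ≡ 4 (mod 5)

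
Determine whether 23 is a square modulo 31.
By Euler's criterion: 23^{15} ≡ 30 mod 31. Since this equals -1 (≡ 30), 23 is not a QR.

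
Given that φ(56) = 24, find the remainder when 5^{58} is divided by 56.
By Euler: 5^{24} ≡ 1 mod 56 since gcd(5, 56) = 1. 58 = 2×24 + 10. So 5^{58} ≡ 5^{10} ≡ 9 mod 56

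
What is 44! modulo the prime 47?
(46)! = (44)! × (45) × (46) ≡ -1 mod 47. So (44)! ≡ -1 × [(46)(45)]^(-1) ≡ 23 mod 47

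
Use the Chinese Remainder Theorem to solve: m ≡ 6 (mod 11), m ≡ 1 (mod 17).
M = 11 × 17 = 187. M₁ = 17, y₁ ≡ 2 (mod 11). M₂ = 11, y₂ ≡ 14 (mod 17). m = 6×17×2 + 1×11×14 ≡ 171 (mod 187)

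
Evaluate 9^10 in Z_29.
By repeated squaring (mod 29): 9^{1}≡9, 9^{2}≡23, 9^{4}≡7, 9^{8}≡20. Then 9^{10} = 9^{8+2} ≡ 20 × 23 ≡ 25 (mod 29)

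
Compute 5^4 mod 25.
5^{4} = 625 ≡ 0 mod 25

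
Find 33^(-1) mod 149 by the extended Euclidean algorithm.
Extended GCD: 33(-9) + 149(2) = 1. So 33^(-1) ≡ -9 ≡ 140 mod 149. Verify: 33 × 140 = 4620 ≡ 1 mod 149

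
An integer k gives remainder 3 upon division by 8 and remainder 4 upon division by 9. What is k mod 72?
M = 8 × 9 = 72. M₁ = 9, y₁ ≡ 1 mod 8. M₂ = 8, y₂ ≡ 8 mod 9. k = 3×9×1 + 4×8×8 ≡ 67 mod 72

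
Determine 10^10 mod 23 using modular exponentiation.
By repeated squaring mod 23: 10^{1}≡10, 10^{2}≡8, 10^{4}≡18, 10^{8}≡2. Then 10^{10} = 10^{8+2} ≡ 2 × 8 ≡ 16 mod 23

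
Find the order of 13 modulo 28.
Powers of 13 mod 28: 13^1≡13, 13^2≡1. Order = 2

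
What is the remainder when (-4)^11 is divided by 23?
By repeated squaring mod 23: (-4)^{1}≡19, (-4)^{2}≡16, (-4)^{4}≡3, (-4)^{8}≡9. Then (-4)^{11} = (-4)^{8+2+1} ≡ 9 × 16 × 19 ≡ 22 mod 23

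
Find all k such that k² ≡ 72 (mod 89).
The square roots of 72 mod 89 are 61 and 28. Verify: 61² = 3721 ≡ 72 (mod 89)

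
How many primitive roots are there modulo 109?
Number of primitive roots mod 109 = φ(p-1) = φ(108) = 36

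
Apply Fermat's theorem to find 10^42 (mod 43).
By Fermat's Little Theorem, 10^{42} ≡ 1 (mod 43) since 43 is prime and gcd(10, 43) = 1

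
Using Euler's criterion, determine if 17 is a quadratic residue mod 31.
By Euler's criterion: 17^{15} ≡ 30 mod 31. Since this equals -1 (≡ 30), 17 is not a QR.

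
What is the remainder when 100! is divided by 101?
By Wilson's theorem, (100)! ≡ -1 ≡ 100 (mod 101)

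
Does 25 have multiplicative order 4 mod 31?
Powers of 25 mod 31: 25^1≡25, 25^2≡5, 25^3≡1. Already 25^3≡1, so the order is 3 < 4. No, the actual order is 3.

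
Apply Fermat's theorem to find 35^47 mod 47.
By Fermat: 35^{46} ≡ 1 mod 47. So 35^{47} = 35^{46} · 35^{1} ≡ 35^{1} ≡ 35 mod 47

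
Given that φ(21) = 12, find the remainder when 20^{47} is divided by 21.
By Euler: 20^{12} ≡ 1 mod 21 since gcd(20, 21) = 1. 47 = 3×12 + 11. So 20^{47} ≡ 20^{11} ≡ 20 mod 21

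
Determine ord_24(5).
Powers of 5 mod 24: 5^1≡5, 5^2≡1. ord_24(5) = 2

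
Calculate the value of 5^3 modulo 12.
5^{3} = 125 ≡ 5 mod 12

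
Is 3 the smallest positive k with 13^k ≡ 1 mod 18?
Powers of 13 mod 18: 13^1≡13, 13^2≡7, 13^3≡1. First k with 13^k≡1 is k=3. Yes, ord_18(13) = 3.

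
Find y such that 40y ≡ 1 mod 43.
Since 43 is prime, by Fermat 40^(-1) ≡ 40^{41} ≡ 14 mod 43. Verify: 40 × 14 = 560 ≡ 1 mod 43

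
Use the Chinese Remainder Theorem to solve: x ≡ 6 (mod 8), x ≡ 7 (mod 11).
M = 8 × 11 = 88. M₁ = 11, y₁ ≡ 3 (mod 8). M₂ = 8, y₂ ≡ 7 (mod 11). x = 6×11×3 + 7×8×7 ≡ 62 (mod 88)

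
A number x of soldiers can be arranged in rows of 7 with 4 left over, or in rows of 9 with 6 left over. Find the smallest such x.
M = 7 × 9 = 63. M₁ = 9, y₁ ≡ 4 mod 7. M₂ = 7, y₂ ≡ 4 mod 9. x = 4×9×4 + 6×7×4 ≡ 60 mod 63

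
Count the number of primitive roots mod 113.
A prime p has φ(p-1) primitive roots; here φ(112) = 48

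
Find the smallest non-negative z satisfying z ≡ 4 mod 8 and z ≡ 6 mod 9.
M = 8 × 9 = 72. M₁ = 9, y₁ ≡ 1 mod 8. M₂ = 8, y₂ ≡ 8 mod 9. z = 4×9×1 + 6×8×8 ≡ 60 mod 72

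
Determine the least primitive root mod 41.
g = 6. For each prime q|40: 6^{20}≡40, 6^{8}≡10, none ≡ 1, so ord_41(6) = 40 and 6 is a primitive root.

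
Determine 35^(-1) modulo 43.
Since 43 is prime, by Fermat 35^(-1) ≡ 35^{41} ≡ 16 mod 43. Verify: 35 × 16 = 560 ≡ 1 mod 43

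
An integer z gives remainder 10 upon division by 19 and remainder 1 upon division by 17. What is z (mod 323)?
M = 19 × 17 = 323. M₁ = 17, y₁ ≡ 9 (mod 19). M₂ = 19, y₂ ≡ 9 (mod 17). z = 10×17×9 + 1×19×9 ≡ 86 (mod 323)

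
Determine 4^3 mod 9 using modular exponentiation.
4^{3} = 64 ≡ 1 (mod 9)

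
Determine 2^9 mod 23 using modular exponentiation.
By repeated squaring (mod 23): 2^{1}≡2, 2^{2}≡4, 2^{4}≡16, 2^{8}≡3. Then 2^{9} = 2^{8+1} ≡ 3 × 2 ≡ 6 (mod 23)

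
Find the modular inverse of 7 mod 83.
Since 83 is prime, by Fermat 7^(-1) ≡ 7^{81} ≡ 12 (mod 83). Verify: 7 × 12 = 84 ≡ 1 (mod 83)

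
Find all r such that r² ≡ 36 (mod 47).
The square roots of 36 mod 47 are 6 and 41. Verify: 6² = 36 ≡ 36 (mod 47)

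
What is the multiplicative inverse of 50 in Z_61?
Since 61 is prime, by Fermat 50^(-1) ≡ 50^{59} ≡ 11 mod 61. Verify: 50 × 11 = 550 ≡ 1 mod 61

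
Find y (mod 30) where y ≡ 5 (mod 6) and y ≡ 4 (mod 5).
M = 6 × 5 = 30. M₁ = 5, y₁ ≡ 5 (mod 6). M₂ = 6, y₂ ≡ 1 (mod 5). y = 5×5×5 + 4×6×1 ≡ 29 (mod 30)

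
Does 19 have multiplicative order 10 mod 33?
Powers of 19 mod 33: 19^1≡19, 19^2≡31, 19^3≡28, 19^4≡4, 19^5≡10, 19^6≡25, 19^7≡13, 19^8≡16, 19^9≡7, 19^10≡1. First k with 19^k≡1 is k=10. Yes, ord_33(19) = 10.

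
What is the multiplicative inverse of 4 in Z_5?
Since 5 is prime, by Fermat 4^(-1) ≡ 4^{3} ≡ 4 (mod 5). Verify: 4 × 4 = 16 ≡ 1 (mod 5)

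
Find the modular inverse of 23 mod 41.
Since 41 is prime, by Fermat 23^(-1) ≡ 23^{39} ≡ 25 mod 41. Verify: 23 × 25 = 575 ≡ 1 mod 41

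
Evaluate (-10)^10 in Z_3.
Using Fermat: (-10)^{2} ≡ 1 mod 3. 10 ≡ 0 mod 2. So (-10)^{10} ≡ (-10)^{0} ≡ 1 mod 3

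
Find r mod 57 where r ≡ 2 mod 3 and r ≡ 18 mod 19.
M = 3 × 19 = 57. M₁ = 19, y₁ ≡ 1 mod 3. M₂ = 3, y₂ ≡ 13 mod 19. r = 2×19×1 + 18×3×13 ≡ 56 mod 57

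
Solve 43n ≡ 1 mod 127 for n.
Since 127 is prime, by Fermat 43^(-1) ≡ 43^{125} ≡ 65 mod 127. Verify: 43 × 65 = 2795 ≡ 1 mod 127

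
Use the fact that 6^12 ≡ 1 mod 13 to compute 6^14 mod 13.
By Fermat: 6^{12} ≡ 1 mod 13. So 6^{14} = 6^{12} · 6^{2} ≡ 6^{2} ≡ 10 mod 13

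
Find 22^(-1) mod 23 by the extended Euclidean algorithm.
Extended GCD: 22(-1) + 23(1) = 1. So 22^(-1) ≡ -1 ≡ 22 mod 23. Verify: 22 × 22 = 484 ≡ 1 mod 23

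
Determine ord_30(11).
Powers of 11 mod 30: 11^1≡11, 11^2≡1. Order = 2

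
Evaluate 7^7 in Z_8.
By repeated squaring mod 8: 7^{1}≡7, 7^{2}≡1, 7^{4}≡1. Then 7^{7} = 7^{4+2+1} ≡ 1 × 1 × 7 ≡ 7 mod 8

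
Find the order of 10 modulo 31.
Powers of 10 mod 31: 10^1≡10, 10^2≡7, 10^3≡8, 10^4≡18, 10^5≡25, 10^6≡2, 10^7≡20, 10^8≡14, 10^9≡16, 10^10≡5, 10^11≡19, 10^12≡4, 10^13≡9, 10^14≡28, 10^15≡1. So the order of 10 is 15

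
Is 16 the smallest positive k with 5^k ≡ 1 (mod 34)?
Powers of 5 mod 34: 5^1≡5, 5^2≡25, 5^3≡23, 5^4≡13, 5^5≡31, 5^6≡19, 5^7≡27, 5^8≡33, 5^9≡29, 5^10≡9, 5^11≡11, 5^12≡21, 5^13≡3, 5^14≡15, 5^15≡7, 5^16≡1. First k with 5^k≡1 is k=16. Yes, ord_34(5) = 16.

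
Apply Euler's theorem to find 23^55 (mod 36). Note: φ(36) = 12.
By Euler: 23^{12} ≡ 1 (mod 36) since gcd(23, 36) = 1. 55 = 4×12 + 7. So 23^{55} ≡ 23^{7} ≡ 23 (mod 36)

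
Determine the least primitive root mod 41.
g = 6. Powers: [6, 36, 11, 25, 27, 39, 29, 10, ...] generates all 40 non-zero residues.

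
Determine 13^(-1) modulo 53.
Since 53 is prime, by Fermat 13^(-1) ≡ 13^{51} ≡ 49 mod 53. Verify: 13 × 49 = 637 ≡ 1 mod 53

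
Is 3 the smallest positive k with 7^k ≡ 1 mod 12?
Powers of 7 mod 12: 7^1≡7, 7^2≡1. Already 7^2≡1, so the order is 2 < 3. No, the actual order is 2.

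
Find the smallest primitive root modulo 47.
g = 5. For each prime q|46: 5^{23}≡46, 5^{2}≡25, none ≡ 1, so ord_47(5) = 46 and 5 is a primitive root.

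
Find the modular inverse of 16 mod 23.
Since 23 is prime, by Fermat 16^(-1) ≡ 16^{21} ≡ 13 mod 23. Verify: 16 × 13 = 208 ≡ 1 mod 23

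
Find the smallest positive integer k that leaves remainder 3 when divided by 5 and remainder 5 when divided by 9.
M = 5 × 9 = 45. M₁ = 9, y₁ ≡ 4 mod 5. M₂ = 5, y₂ ≡ 2 mod 9. k = 3×9×4 + 5×5×2 ≡ 23 mod 45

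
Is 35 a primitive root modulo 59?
35^{29} ≡ 1 mod 59 and 29 < 58, so ord_59(35) = 29 ≠ 58 and 35 is not a primitive root.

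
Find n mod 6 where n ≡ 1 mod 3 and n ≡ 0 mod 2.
M = 3 × 2 = 6. M₁ = 2, y₁ ≡ 2 mod 3. M₂ = 3, y₂ ≡ 1 mod 2. n = 1×2×2 + 0×3×1 ≡ 4 mod 6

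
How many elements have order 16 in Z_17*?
There are φ(17-1) = φ(16) = 8 primitive roots modulo 17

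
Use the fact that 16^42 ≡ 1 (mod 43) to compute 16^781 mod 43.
By Fermat: 16^{42} ≡ 1 (mod 43). 781 ≡ 25 (mod 42). So 16^{781} ≡ 16^{25} ≡ 4 (mod 43)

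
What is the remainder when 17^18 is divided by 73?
By repeated squaring mod 73: 17^{1}≡17, 17^{2}≡70, 17^{4}≡9, 17^{8}≡8, 17^{16}≡64. Then 17^{18} = 17^{16+2} ≡ 64 × 70 ≡ 27 mod 73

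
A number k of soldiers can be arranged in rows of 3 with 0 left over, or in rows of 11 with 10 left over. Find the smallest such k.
M = 3 × 11 = 33. M₁ = 11, y₁ ≡ 2 mod 3. M₂ = 3, y₂ ≡ 4 mod 11. k = 0×11×2 + 10×3×4 ≡ 21 mod 33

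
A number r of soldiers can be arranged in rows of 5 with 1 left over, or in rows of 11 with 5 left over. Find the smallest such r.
M = 5 × 11 = 55. M₁ = 11, y₁ ≡ 1 mod 5. M₂ = 5, y₂ ≡ 9 mod 11. r = 1×11×1 + 5×5×9 ≡ 16 mod 55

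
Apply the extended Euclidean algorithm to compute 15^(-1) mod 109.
Extended GCD: 15(-29) + 109(4) = 1. So 15^(-1) ≡ -29 ≡ 80 (mod 109). Verify: 15 × 80 = 1200 ≡ 1 (mod 109)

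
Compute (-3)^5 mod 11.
By repeated squaring (mod 11): (-3)^{1}≡8, (-3)^{2}≡9, (-3)^{4}≡4. Then (-3)^{5} = (-3)^{4+1} ≡ 4 × 8 ≡ 10 (mod 11)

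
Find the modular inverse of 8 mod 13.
Since 13 is prime, by Fermat 8^(-1) ≡ 8^{11} ≡ 5 mod 13. Verify: 8 × 5 = 40 ≡ 1 mod 13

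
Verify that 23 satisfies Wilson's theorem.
(22)! mod 23 = 22. Since this equals -1 (mod 23), Wilson confirms 23 is prime.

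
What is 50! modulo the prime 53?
(52)! = (50)! × (51) × (52) ≡ -1 (mod 53). So (50)! ≡ -1 × [(52)(51)]^(-1) ≡ 26 (mod 53)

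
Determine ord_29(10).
Powers of 10 mod 29: 10^1≡10, 10^2≡13, 10^3≡14, 10^4≡24, 10^5≡8, 10^6≡22, 10^7≡17, 10^8≡25, 10^9≡18, 10^10≡6, 10^11≡2, 10^12≡20, 10^13≡26, 10^14≡28, 10^15≡19, 10^16≡16, 10^17≡15, 10^18≡5, 10^19≡21, 10^20≡7, 10^21≡12, 10^22≡4, 10^23≡11, 10^24≡23, 10^25≡27, 10^26≡9, 10^27≡3, 10^28≡1. Order = 28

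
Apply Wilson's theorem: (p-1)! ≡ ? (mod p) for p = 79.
By Wilson's theorem, (78)! ≡ -1 ≡ 78 mod 79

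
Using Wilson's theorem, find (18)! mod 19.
By Wilson's theorem, (18)! ≡ -1 ≡ 18 (mod 19)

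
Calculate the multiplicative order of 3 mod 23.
Powers of 3 mod 23: 3^1≡3, 3^2≡9, 3^3≡4, 3^4≡12, 3^5≡13, 3^6≡16, 3^7≡2, 3^8≡6, 3^9≡18, 3^10≡8, 3^11≡1. Order = 11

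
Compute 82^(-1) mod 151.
Since 151 is prime, by Fermat 82^(-1) ≡ 82^{149} ≡ 35 mod 151. Verify: 82 × 35 = 2870 ≡ 1 mod 151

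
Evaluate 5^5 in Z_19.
By repeated squaring mod 19: 5^{1}≡5, 5^{2}≡6, 5^{4}≡17. Then 5^{5} = 5^{4+1} ≡ 17 × 5 ≡ 9 mod 19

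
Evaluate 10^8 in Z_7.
Using Fermat: 10^{6} ≡ 1 mod 7. 8 ≡ 2 mod 6. So 10^{8} ≡ 10^{2} ≡ 2 mod 7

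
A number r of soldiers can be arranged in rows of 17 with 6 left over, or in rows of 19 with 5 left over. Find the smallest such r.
M = 17 × 19 = 323. M₁ = 19, y₁ ≡ 9 mod 17. M₂ = 17, y₂ ≡ 9 mod 19. r = 6×19×9 + 5×17×9 ≡ 176 mod 323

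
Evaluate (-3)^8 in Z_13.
By repeated squaring (mod 13): (-3)^{1}≡10, (-3)^{2}≡9, (-3)^{4}≡3, (-3)^{8}≡9. So (-3)^{8} ≡ 9 (mod 13)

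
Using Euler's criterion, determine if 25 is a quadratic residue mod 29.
By Euler's criterion: 25^{14} ≡ 1 mod 29. Since this equals 1, 25 is a QR.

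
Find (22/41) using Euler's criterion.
(22/41) = 22^{20} mod 41 = -1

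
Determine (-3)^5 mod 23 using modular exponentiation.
By repeated squaring mod 23: (-3)^{1}≡20, (-3)^{2}≡9, (-3)^{4}≡12. Then (-3)^{5} = (-3)^{4+1} ≡ 12 × 20 ≡ 10 mod 23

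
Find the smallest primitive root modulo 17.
g = 3. Powers: [3, 9, 10, 13, 5, 15, 11, ...] generates all 16 non-zero residues.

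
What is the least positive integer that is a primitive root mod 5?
g = 2. Powers: [2, 4, 3, 1] generates all 4 non-zero residues.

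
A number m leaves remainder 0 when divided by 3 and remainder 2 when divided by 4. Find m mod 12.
M = 3 × 4 = 12. M₁ = 4, y₁ ≡ 1 mod 3. M₂ = 3, y₂ ≡ 3 mod 4. m = 0×4×1 + 2×3×3 ≡ 6 mod 12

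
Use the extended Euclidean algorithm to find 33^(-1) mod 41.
Extended GCD: 33(5) + 41(-4) = 1. So 33^(-1) ≡ 5 (mod 41). Verify: 33 × 5 = 165 ≡ 1 (mod 41)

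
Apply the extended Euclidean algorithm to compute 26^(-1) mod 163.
Extended GCD: 26(69) + 163(-11) = 1. So 26^(-1) ≡ 69 (mod 163). Verify: 26 × 69 = 1794 ≡ 1 (mod 163)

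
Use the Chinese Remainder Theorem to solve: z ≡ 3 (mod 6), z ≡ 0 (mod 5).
M = 6 × 5 = 30. M₁ = 5, y₁ ≡ 5 (mod 6). M₂ = 6, y₂ ≡ 1 (mod 5). z = 3×5×5 + 0×6×1 ≡ 15 (mod 30)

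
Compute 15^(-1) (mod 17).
Since 17 is prime, by Fermat 15^(-1) ≡ 15^{15} ≡ 8 (mod 17). Verify: 15 × 8 = 120 ≡ 1 (mod 17)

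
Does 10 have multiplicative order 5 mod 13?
Powers of 10 mod 13: 10^1≡10, 10^2≡9, 10^3≡12, 10^4≡3, 10^5≡4, 10^6≡1. 10^5≡4≢1, so ord ≠ 5. No, the actual order is 6.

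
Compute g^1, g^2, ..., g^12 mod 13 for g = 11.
11^1, 11^2, ..., 11^{12} mod 13: [11, 4, 5, 3, 7, 12, 2, 9, 8, 10, 6, 1]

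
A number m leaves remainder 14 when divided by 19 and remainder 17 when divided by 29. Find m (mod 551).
M = 19 × 29 = 551. M₁ = 29, y₁ ≡ 2 (mod 19). M₂ = 19, y₂ ≡ 26 (mod 29). m = 14×29×2 + 17×19×26 ≡ 394 (mod 551)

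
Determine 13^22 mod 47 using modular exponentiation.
By repeated squaring mod 47: 13^{1}≡13, 13^{2}≡28, 13^{4}≡32, 13^{8}≡37, 13^{16}≡6. Then 13^{22} = 13^{16+4+2} ≡ 6 × 32 × 28 ≡ 18 mod 47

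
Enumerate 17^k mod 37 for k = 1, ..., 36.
17^1, 17^2, ..., 17^{36} mod 37: [17, 30, 29, 12, 19, 27, 15, 33, 6, 28, 32, 26, 35, 3, 14, 16, 13, 36, 20, 7, 8, 25, 18, 10, 22, 4, 31, 9, 5, 11, 2, 34, 23, 21, 24, 1]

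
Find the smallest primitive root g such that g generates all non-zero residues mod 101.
g = 2. For each prime q|100: 2^{50}≡100, 2^{20}≡95, none ≡ 1, so ord_101(2) = 100 and 2 is a primitive root.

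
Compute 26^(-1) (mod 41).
Since 41 is prime, by Fermat 26^(-1) ≡ 26^{39} ≡ 30 (mod 41). Verify: 26 × 30 = 780 ≡ 1 (mod 41)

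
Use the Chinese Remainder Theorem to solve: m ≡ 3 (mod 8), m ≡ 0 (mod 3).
M = 8 × 3 = 24. M₁ = 3, y₁ ≡ 3 (mod 8). M₂ = 8, y₂ ≡ 2 (mod 3). m = 3×3×3 + 0×8×2 ≡ 3 (mod 24)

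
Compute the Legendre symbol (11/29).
(11/29) = 11^{14} mod 29 = -1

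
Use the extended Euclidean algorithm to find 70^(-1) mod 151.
Extended GCD: 70(41) + 151(-19) = 1. So 70^(-1) ≡ 41 (mod 151). Verify: 70 × 41 = 2870 ≡ 1 (mod 151)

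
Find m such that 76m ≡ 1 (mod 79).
Since 79 is prime, by Fermat 76^(-1) ≡ 76^{77} ≡ 26 (mod 79). Verify: 76 × 26 = 1976 ≡ 1 (mod 79)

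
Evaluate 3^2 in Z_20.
3^{2} = 9 ≡ 9 mod 20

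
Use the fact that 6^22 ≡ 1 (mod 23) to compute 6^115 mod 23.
By Fermat: 6^{22} ≡ 1 (mod 23). 115 = 5×22 + 5. So 6^{115} ≡ 6^{5} ≡ 2 (mod 23)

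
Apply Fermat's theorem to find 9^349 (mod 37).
By Fermat: 9^{36} ≡ 1 (mod 37). 349 ≡ 25 (mod 36). So 9^{349} ≡ 9^{25} ≡ 16 (mod 37)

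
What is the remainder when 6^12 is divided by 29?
By repeated squaring mod 29: 6^{1}≡6, 6^{2}≡7, 6^{4}≡20, 6^{8}≡23. Then 6^{12} = 6^{8+4} ≡ 23 × 20 ≡ 25 mod 29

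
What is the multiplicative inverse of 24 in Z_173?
Since 173 is prime, by Fermat 24^(-1) ≡ 24^{171} ≡ 137 (mod 173). Verify: 24 × 137 = 3288 ≡ 1 (mod 173)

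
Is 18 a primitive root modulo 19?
18^{2} ≡ 1 (mod 19) and 2 < 18, so ord_19(18) = 2 ≠ 18 and 18 is not a primitive root.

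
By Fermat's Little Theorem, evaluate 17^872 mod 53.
By Fermat: 17^{52} ≡ 1 mod 53. 872 ≡ 40 mod 52. So 17^{872} ≡ 17^{40} ≡ 36 mod 53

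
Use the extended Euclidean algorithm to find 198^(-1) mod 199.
Extended GCD: 198(-1) + 199(1) = 1. So 198^(-1) ≡ -1 ≡ 198 (mod 199). Verify: 198 × 198 = 39204 ≡ 1 (mod 199)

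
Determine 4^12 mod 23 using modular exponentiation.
By repeated squaring (mod 23): 4^{1}≡4, 4^{2}≡16, 4^{4}≡3, 4^{8}≡9. Then 4^{12} = 4^{8+4} ≡ 9 × 3 ≡ 4 (mod 23)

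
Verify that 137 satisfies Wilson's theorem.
(136)! mod 137 = 136. Since this equals -1 (mod 137), Wilson confirms 137 is prime.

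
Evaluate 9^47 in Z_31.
Using Fermat: 9^{30} ≡ 1 (mod 31). 47 ≡ 17 (mod 30). So 9^{47} ≡ 9^{17} ≡ 19 (mod 31)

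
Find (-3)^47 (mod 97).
By repeated squaring (mod 97): (-3)^{1}≡94, (-3)^{2}≡9, (-3)^{4}≡81, (-3)^{8}≡62, (-3)^{16}≡61, (-3)^{32}≡35. Then (-3)^{47} = (-3)^{32+8+4+2+1} ≡ 35 × 62 × 81 × 9 × 94 ≡ 32 (mod 97)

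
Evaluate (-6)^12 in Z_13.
Using Fermat: (-6)^{12} ≡ 1 (mod 13). 12 ≡ 0 (mod 12). So (-6)^{12} ≡ (-6)^{0} ≡ 1 (mod 13)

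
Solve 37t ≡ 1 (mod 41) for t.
Since 41 is prime, by Fermat 37^(-1) ≡ 37^{39} ≡ 10 (mod 41). Verify: 37 × 10 = 370 ≡ 1 (mod 41)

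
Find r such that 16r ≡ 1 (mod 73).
Since 73 is prime, by Fermat 16^(-1) ≡ 16^{71} ≡ 32 (mod 73). Verify: 16 × 32 = 512 ≡ 1 (mod 73)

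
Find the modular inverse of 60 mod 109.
Since 109 is prime, by Fermat 60^(-1) ≡ 60^{107} ≡ 20 mod 109. Verify: 60 × 20 = 1200 ≡ 1 mod 109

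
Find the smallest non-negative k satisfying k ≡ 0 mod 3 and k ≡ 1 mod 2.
M = 3 × 2 = 6. M₁ = 2, y₁ ≡ 2 mod 3. M₂ = 3, y₂ ≡ 1 mod 2. k = 0×2×2 + 1×3×1 ≡ 3 mod 6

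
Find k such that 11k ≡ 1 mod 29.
Since 29 is prime, by Fermat 11^(-1) ≡ 11^{27} ≡ 8 mod 29. Verify: 11 × 8 = 88 ≡ 1 mod 29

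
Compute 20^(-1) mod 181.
Since 181 is prime, by Fermat 20^(-1) ≡ 20^{179} ≡ 172 mod 181. Verify: 20 × 172 = 3440 ≡ 1 mod 181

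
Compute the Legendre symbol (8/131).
(8/131) = 8^{65} mod 131 = -1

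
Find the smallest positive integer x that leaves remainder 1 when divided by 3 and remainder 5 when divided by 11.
M = 3 × 11 = 33. M₁ = 11, y₁ ≡ 2 (mod 3). M₂ = 3, y₂ ≡ 4 (mod 11). x = 1×11×2 + 5×3×4 ≡ 16 (mod 33)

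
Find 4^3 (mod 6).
4^{3} = 64 ≡ 4 (mod 6)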